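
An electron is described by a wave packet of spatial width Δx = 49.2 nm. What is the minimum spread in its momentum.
1.072 × 10^-27 kg·m/s

For a wave packet, the spatial width Δx and momentum spread Δp are related by the uncertainty principle:
ΔxΔp ≥ ℏ/2

The minimum momentum spread is:
Δp_min = ℏ/(2Δx)
Δp_min = (1.055e-34 J·s) / (2 × 4.920e-08 m)
Δp_min = 1.072e-27 kg·m/s

A wave packet cannot have both a well-defined position and well-defined momentum.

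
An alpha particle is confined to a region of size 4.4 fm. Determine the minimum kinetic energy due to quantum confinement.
67.449 keV

Using the uncertainty principle:

1. Position uncertainty: Δx ≈ 4.400e-15 m
2. Minimum momentum uncertainty: Δp = ℏ/(2Δx) = 1.198e-20 kg·m/s
3. Minimum kinetic energy:
   KE = (Δp)²/(2m) = (1.198e-20)²/(2 × 6.645e-27 kg)
   KE = 1.081e-14 J = 67.449 keV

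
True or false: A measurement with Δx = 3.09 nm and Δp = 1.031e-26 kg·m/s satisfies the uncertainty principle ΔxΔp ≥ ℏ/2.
No, it violates the uncertainty principle (impossible measurement).

Calculate the product ΔxΔp:
ΔxΔp = (3.090e-09 m) × (1.031e-26 kg·m/s)
ΔxΔp = 3.186e-35 J·s

Compare to the minimum allowed value ℏ/2:
ℏ/2 = 5.273e-35 J·s

Since ΔxΔp = 3.186e-35 J·s < 5.273e-35 J·s = ℏ/2,
the measurement violates the uncertainty principle.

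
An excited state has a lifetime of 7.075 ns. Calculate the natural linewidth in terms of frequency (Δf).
11.248 MHz

Using the energy-time uncertainty principle and E = hf:
ΔEΔt ≥ ℏ/2
hΔf·Δt ≥ ℏ/2

The minimum frequency uncertainty is:
Δf = ℏ/(2hτ) = 1/(4πτ)
Δf = 1/(4π × 7.075e-09 s)
Δf = 1.125e+07 Hz = 11.248 MHz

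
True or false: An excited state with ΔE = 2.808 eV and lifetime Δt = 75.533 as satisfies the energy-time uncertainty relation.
No, it violates the uncertainty relation.

Calculate the product ΔEΔt:
ΔE = 2.808 eV = 4.499e-19 J
ΔEΔt = (4.499e-19 J) × (7.553e-17 s)
ΔEΔt = 3.398e-35 J·s

Compare to the minimum allowed value ℏ/2:
ℏ/2 = 5.273e-35 J·s

Since ΔEΔt = 3.398e-35 J·s < 5.273e-35 J·s = ℏ/2,
this violates the uncertainty relation.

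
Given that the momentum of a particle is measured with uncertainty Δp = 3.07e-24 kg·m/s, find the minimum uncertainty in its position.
17.175 pm

Using the Heisenberg uncertainty principle:
ΔxΔp ≥ ℏ/2

The minimum uncertainty in position is:
Δx_min = ℏ/(2Δp)
Δx_min = (1.055e-34 J·s) / (2 × 3.070e-24 kg·m/s)
Δx_min = 1.718e-11 m = 17.175 pm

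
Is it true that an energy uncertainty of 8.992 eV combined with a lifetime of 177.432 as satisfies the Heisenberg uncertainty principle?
Yes, it satisfies the uncertainty relation.

Calculate the product ΔEΔt:
ΔE = 8.992 eV = 1.441e-18 J
ΔEΔt = (1.441e-18 J) × (1.774e-16 s)
ΔEΔt = 2.556e-34 J·s

Compare to the minimum allowed value ℏ/2:
ℏ/2 = 5.273e-35 J·s

Since ΔEΔt = 2.556e-34 J·s ≥ 5.273e-35 J·s = ℏ/2,
this satisfies the uncertainty relation.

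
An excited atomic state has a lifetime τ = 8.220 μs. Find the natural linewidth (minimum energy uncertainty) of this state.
40.037 peV

Using the energy-time uncertainty principle:
ΔEΔt ≥ ℏ/2

The lifetime τ represents the time uncertainty Δt.
The natural linewidth (minimum energy uncertainty) is:

ΔE = ℏ/(2τ)
ΔE = (1.055e-34 J·s) / (2 × 8.220e-06 s)
ΔE = 6.415e-30 J = 40.037 peV

This natural linewidth limits the precision of spectroscopic measurements.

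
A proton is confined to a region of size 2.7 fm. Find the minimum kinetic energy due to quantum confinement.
711.585 keV

Using the uncertainty principle:

1. Position uncertainty: Δx ≈ 2.700e-15 m
2. Minimum momentum uncertainty: Δp = ℏ/(2Δx) = 1.953e-20 kg·m/s
3. Minimum kinetic energy:
   KE = (Δp)²/(2m) = (1.953e-20)²/(2 × 1.673e-27 kg)
   KE = 1.140e-13 J = 711.585 keV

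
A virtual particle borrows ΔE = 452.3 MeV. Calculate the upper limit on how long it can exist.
7.276 × 10^-25 s

Using the energy-time uncertainty principle:
ΔEΔt ≥ ℏ/2

For a virtual particle borrowing energy ΔE, the maximum lifetime is:
Δt_max = ℏ/(2ΔE)

Converting energy:
ΔE = 452.3 MeV = 7.247e-11 J

Δt_max = (1.055e-34 J·s) / (2 × 7.247e-11 J)
Δt_max = 7.276e-25 s = 7.276 × 10^-25 s

Virtual particles with higher borrowed energy exist for shorter times.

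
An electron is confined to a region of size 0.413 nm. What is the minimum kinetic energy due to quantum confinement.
55.842 meV

Using the uncertainty principle:

1. Position uncertainty: Δx ≈ 4.130e-10 m
2. Minimum momentum uncertainty: Δp = ℏ/(2Δx) = 1.277e-25 kg·m/s
3. Minimum kinetic energy:
   KE = (Δp)²/(2m) = (1.277e-25)²/(2 × 9.109e-31 kg)
   KE = 8.947e-21 J = 55.842 meV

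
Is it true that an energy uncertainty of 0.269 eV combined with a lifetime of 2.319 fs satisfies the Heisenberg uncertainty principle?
Yes, it satisfies the uncertainty relation.

Calculate the product ΔEΔt:
ΔE = 0.269 eV = 4.310e-20 J
ΔEΔt = (4.310e-20 J) × (2.319e-15 s)
ΔEΔt = 9.995e-35 J·s

Compare to the minimum allowed value ℏ/2:
ℏ/2 = 5.273e-35 J·s

Since ΔEΔt = 9.995e-35 J·s ≥ 5.273e-35 J·s = ℏ/2,
this satisfies the uncertainty relation.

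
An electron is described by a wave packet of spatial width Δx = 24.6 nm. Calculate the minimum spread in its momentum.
2.143 × 10^-27 kg·m/s

For a wave packet, the spatial width Δx and momentum spread Δp are related by the uncertainty principle:
ΔxΔp ≥ ℏ/2

The minimum momentum spread is:
Δp_min = ℏ/(2Δx)
Δp_min = (1.055e-34 J·s) / (2 × 2.460e-08 m)
Δp_min = 2.143e-27 kg·m/s

A wave packet cannot have both a well-defined position and well-defined momentum.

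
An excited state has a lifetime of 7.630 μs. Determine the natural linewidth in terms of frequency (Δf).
10.430 kHz

Using the energy-time uncertainty principle and E = hf:
ΔEΔt ≥ ℏ/2
hΔf·Δt ≥ ℏ/2

The minimum frequency uncertainty is:
Δf = ℏ/(2hτ) = 1/(4πτ)
Δf = 1/(4π × 7.630e-06 s)
Δf = 1.043e+04 Hz = 10.430 kHz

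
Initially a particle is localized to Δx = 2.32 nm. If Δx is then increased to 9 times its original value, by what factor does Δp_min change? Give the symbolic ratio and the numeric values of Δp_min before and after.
Original Δp_min = 2.273 × 10^-26 kg·m/s; new Δp'_min = 2.525 × 10^-27 kg·m/s; ratio Δp'_min/Δp_min = 1/9.

From the uncertainty principle ΔxΔp ≥ ℏ/2, the minimum momentum uncertainty is Δp_min = ℏ/(2Δx).

Original (Δx = 2.32 nm = 2.320e-09 m):
Δp_min = (1.055e-34 J·s)/(2 × 2.320e-09 m) = 2.273e-26 kg·m/s

When Δx → 9Δx:
Δp'_min = ℏ/(2 × 9Δx) = (1/9) × ℏ/(2Δx) = (1/9) × Δp_min
Δp'_min = 1/9 × 2.273e-26 kg·m/s = 2.525e-27 kg·m/s

Since Δp_min ∝ 1/Δx, when Δx is increased to 9 times its original value, Δp_min decreases to 1/9 of its original value.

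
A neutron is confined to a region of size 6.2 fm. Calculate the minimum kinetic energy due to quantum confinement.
134.764 keV

Using the uncertainty principle:

1. Position uncertainty: Δx ≈ 6.200e-15 m
2. Minimum momentum uncertainty: Δp = ℏ/(2Δx) = 8.505e-21 kg·m/s
3. Minimum kinetic energy:
   KE = (Δp)²/(2m) = (8.505e-21)²/(2 × 1.675e-27 kg)
   KE = 2.159e-14 J = 134.764 keV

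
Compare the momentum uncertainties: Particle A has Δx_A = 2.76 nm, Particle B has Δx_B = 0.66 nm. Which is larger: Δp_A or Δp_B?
Particle B has the larger minimum momentum uncertainty, by a factor of 4.18.

For each particle, the minimum momentum uncertainty is Δp_min = ℏ/(2Δx):

Particle A: Δp_A = ℏ/(2×2.760e-09 m) = 1.910e-26 kg·m/s
Particle B: Δp_B = ℏ/(2×6.600e-10 m) = 7.989e-26 kg·m/s

Ratio: Δp_B/Δp_A = 4.18

Since Δp_min ∝ 1/Δx, the particle with smaller position uncertainty (B) has larger momentum uncertainty.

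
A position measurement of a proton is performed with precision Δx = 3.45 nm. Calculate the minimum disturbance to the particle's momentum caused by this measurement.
1.528 × 10^-26 kg·m/s

The uncertainty principle implies that measuring position disturbs momentum:
ΔxΔp ≥ ℏ/2

When we measure position with precision Δx, we necessarily introduce a momentum uncertainty:
Δp ≥ ℏ/(2Δx)
Δp_min = (1.055e-34 J·s) / (2 × 3.450e-09 m)
Δp_min = 1.528e-26 kg·m/s

The more precisely we measure position, the greater the momentum disturbance.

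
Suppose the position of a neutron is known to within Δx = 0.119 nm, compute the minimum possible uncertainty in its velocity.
264.547 m/s

Using the Heisenberg uncertainty principle and Δp = mΔv:
ΔxΔp ≥ ℏ/2
Δx(mΔv) ≥ ℏ/2

The minimum uncertainty in velocity is:
Δv_min = ℏ/(2mΔx)
Δv_min = (1.055e-34 J·s) / (2 × 1.675e-27 kg × 1.190e-10 m)
Δv_min = 2.645e+02 m/s = 264.547 m/s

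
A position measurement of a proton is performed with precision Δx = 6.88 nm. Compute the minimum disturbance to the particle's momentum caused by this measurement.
7.664 × 10^-27 kg·m/s

The uncertainty principle implies that measuring position disturbs momentum:
ΔxΔp ≥ ℏ/2

When we measure position with precision Δx, we necessarily introduce a momentum uncertainty:
Δp ≥ ℏ/(2Δx)
Δp_min = (1.055e-34 J·s) / (2 × 6.880e-09 m)
Δp_min = 7.664e-27 kg·m/s

The more precisely we measure position, the greater the momentum disturbance.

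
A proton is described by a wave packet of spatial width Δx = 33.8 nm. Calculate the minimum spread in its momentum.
1.560 × 10^-27 kg·m/s

For a wave packet, the spatial width Δx and momentum spread Δp are related by the uncertainty principle:
ΔxΔp ≥ ℏ/2

The minimum momentum spread is:
Δp_min = ℏ/(2Δx)
Δp_min = (1.055e-34 J·s) / (2 × 3.380e-08 m)
Δp_min = 1.560e-27 kg·m/s

A wave packet cannot have both a well-defined position and well-defined momentum.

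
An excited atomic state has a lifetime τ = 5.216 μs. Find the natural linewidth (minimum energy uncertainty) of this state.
63.095 peV

Using the energy-time uncertainty principle:
ΔEΔt ≥ ℏ/2

The lifetime τ represents the time uncertainty Δt.
The natural linewidth (minimum energy uncertainty) is:

ΔE = ℏ/(2τ)
ΔE = (1.055e-34 J·s) / (2 × 5.216e-06 s)
ΔE = 1.011e-29 J = 63.095 peV

This natural linewidth limits the precision of spectroscopic measurements.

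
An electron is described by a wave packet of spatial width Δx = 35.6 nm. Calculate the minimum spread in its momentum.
1.481 × 10^-27 kg·m/s

For a wave packet, the spatial width Δx and momentum spread Δp are related by the uncertainty principle:
ΔxΔp ≥ ℏ/2

The minimum momentum spread is:
Δp_min = ℏ/(2Δx)
Δp_min = (1.055e-34 J·s) / (2 × 3.560e-08 m)
Δp_min = 1.481e-27 kg·m/s

A wave packet cannot have both a well-defined position and well-defined momentum.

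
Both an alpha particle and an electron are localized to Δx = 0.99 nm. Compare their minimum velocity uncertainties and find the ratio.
The electron has the larger minimum velocity uncertainty, by a ratio of 7294.3.

For both particles, Δp_min = ℏ/(2Δx) = 5.326e-26 kg·m/s (same for both).

The velocity uncertainty is Δv = Δp/m:
- alpha particle: Δv = 5.326e-26 / 6.645e-27 = 8.016e+00 m/s = 8.016 m/s
- electron: Δv = 5.326e-26 / 9.109e-31 = 5.847e+04 m/s = 58.469 km/s

Ratio: 5.847e+04 / 8.016e+00 = 7294.3

The lighter particle has larger velocity uncertainty because Δv ∝ 1/m.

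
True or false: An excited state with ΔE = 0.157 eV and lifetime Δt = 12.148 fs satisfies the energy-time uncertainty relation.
Yes, it satisfies the uncertainty relation.

Calculate the product ΔEΔt:
ΔE = 0.157 eV = 2.515e-20 J
ΔEΔt = (2.515e-20 J) × (1.215e-14 s)
ΔEΔt = 3.056e-34 J·s

Compare to the minimum allowed value ℏ/2:
ℏ/2 = 5.273e-35 J·s

Since ΔEΔt = 3.056e-34 J·s ≥ 5.273e-35 J·s = ℏ/2,
this satisfies the uncertainty relation.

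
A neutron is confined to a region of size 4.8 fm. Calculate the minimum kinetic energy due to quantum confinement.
224.840 keV

Using the uncertainty principle:

1. Position uncertainty: Δx ≈ 4.800e-15 m
2. Minimum momentum uncertainty: Δp = ℏ/(2Δx) = 1.099e-20 kg·m/s
3. Minimum kinetic energy:
   KE = (Δp)²/(2m) = (1.099e-20)²/(2 × 1.675e-27 kg)
   KE = 3.602e-14 J = 224.840 keV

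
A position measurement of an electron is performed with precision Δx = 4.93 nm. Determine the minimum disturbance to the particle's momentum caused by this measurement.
1.070 × 10^-26 kg·m/s

The uncertainty principle implies that measuring position disturbs momentum:
ΔxΔp ≥ ℏ/2

When we measure position with precision Δx, we necessarily introduce a momentum uncertainty:
Δp ≥ ℏ/(2Δx)
Δp_min = (1.055e-34 J·s) / (2 × 4.930e-09 m)
Δp_min = 1.070e-26 kg·m/s

The more precisely we measure position, the greater the momentum disturbance.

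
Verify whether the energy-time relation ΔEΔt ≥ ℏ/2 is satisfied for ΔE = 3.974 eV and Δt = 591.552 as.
Yes, it satisfies the uncertainty relation.

Calculate the product ΔEΔt:
ΔE = 3.974 eV = 6.367e-19 J
ΔEΔt = (6.367e-19 J) × (5.916e-16 s)
ΔEΔt = 3.766e-34 J·s

Compare to the minimum allowed value ℏ/2:
ℏ/2 = 5.273e-35 J·s

Since ΔEΔt = 3.766e-34 J·s ≥ 5.273e-35 J·s = ℏ/2,
this satisfies the uncertainty relation.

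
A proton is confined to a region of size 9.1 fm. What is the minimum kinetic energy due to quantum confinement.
62.643 keV

Using the uncertainty principle:

1. Position uncertainty: Δx ≈ 9.100e-15 m
2. Minimum momentum uncertainty: Δp = ℏ/(2Δx) = 5.794e-21 kg·m/s
3. Minimum kinetic energy:
   KE = (Δp)²/(2m) = (5.794e-21)²/(2 × 1.673e-27 kg)
   KE = 1.004e-14 J = 62.643 keV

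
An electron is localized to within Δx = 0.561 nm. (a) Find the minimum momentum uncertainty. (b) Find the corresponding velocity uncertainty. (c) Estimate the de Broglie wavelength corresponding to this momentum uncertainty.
(a) Δp_min = 9.399 × 10^-26 kg·m/s
(b) Δv_min = 103.180 km/s
(c) λ_dB = 7.050 nm

Step-by-step:

(a) From the uncertainty principle:
Δp_min = ℏ/(2Δx) = (1.055e-34 J·s)/(2 × 5.610e-10 m) = 9.399e-26 kg·m/s

(b) The velocity uncertainty:
Δv = Δp/m = (9.399e-26 kg·m/s)/(9.109e-31 kg) = 1.032e+05 m/s = 103.180 km/s

(c) The de Broglie wavelength for this momentum:
λ = h/p = (6.626e-34 J·s)/(9.399e-26 kg·m/s) = 7.050e-09 m = 7.050 nm

Note: The de Broglie wavelength is comparable to the localization size, as expected from wave-particle duality.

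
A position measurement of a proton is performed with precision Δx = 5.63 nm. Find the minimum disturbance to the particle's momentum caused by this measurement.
9.366 × 10^-27 kg·m/s

The uncertainty principle implies that measuring position disturbs momentum:
ΔxΔp ≥ ℏ/2

When we measure position with precision Δx, we necessarily introduce a momentum uncertainty:
Δp ≥ ℏ/(2Δx)
Δp_min = (1.055e-34 J·s) / (2 × 5.630e-09 m)
Δp_min = 9.366e-27 kg·m/s

The more precisely we measure position, the greater the momentum disturbance.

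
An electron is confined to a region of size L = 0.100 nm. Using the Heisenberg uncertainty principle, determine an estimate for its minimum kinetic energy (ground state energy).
952.496 meV

Using the uncertainty principle to estimate ground state energy:

1. The position uncertainty is approximately the confinement size:
   Δx ≈ L = 1.000e-10 m

2. From ΔxΔp ≥ ℏ/2, the minimum momentum uncertainty is:
   Δp ≈ ℏ/(2L) = 5.273e-25 kg·m/s

3. The kinetic energy is approximately:
   KE ≈ (Δp)²/(2m) = (5.273e-25)²/(2 × 9.109e-31 kg)
   KE ≈ 1.526e-19 J = 952.496 meV

This is an order-of-magnitude estimate of the ground state energy.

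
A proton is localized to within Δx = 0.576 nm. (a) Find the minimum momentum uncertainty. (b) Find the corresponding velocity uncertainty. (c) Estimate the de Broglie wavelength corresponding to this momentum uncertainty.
(a) Δp_min = 9.154 × 10^-26 kg·m/s
(b) Δv_min = 54.730 m/s
(c) λ_dB = 7.238 nm

Step-by-step:

(a) From the uncertainty principle:
Δp_min = ℏ/(2Δx) = (1.055e-34 J·s)/(2 × 5.760e-10 m) = 9.154e-26 kg·m/s

(b) The velocity uncertainty:
Δv = Δp/m = (9.154e-26 kg·m/s)/(1.673e-27 kg) = 5.473e+01 m/s = 54.730 m/s

(c) The de Broglie wavelength for this momentum:
λ = h/p = (6.626e-34 J·s)/(9.154e-26 kg·m/s) = 7.238e-09 m = 7.238 nm

Note: The de Broglie wavelength is comparable to the localization size, as expected from wave-particle duality.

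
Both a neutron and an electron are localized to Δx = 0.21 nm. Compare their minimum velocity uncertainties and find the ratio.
The electron has the larger minimum velocity uncertainty, by a ratio of 1838.7.

For both particles, Δp_min = ℏ/(2Δx) = 2.511e-25 kg·m/s (same for both).

The velocity uncertainty is Δv = Δp/m:
- neutron: Δv = 2.511e-25 / 1.675e-27 = 1.499e+02 m/s = 149.910 m/s
- electron: Δv = 2.511e-25 / 9.109e-31 = 2.756e+05 m/s = 275.637 km/s

Ratio: 2.756e+05 / 1.499e+02 = 1838.7

The lighter particle has larger velocity uncertainty because Δv ∝ 1/m.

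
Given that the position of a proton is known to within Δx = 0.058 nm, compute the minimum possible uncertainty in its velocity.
543.526 m/s

Using the Heisenberg uncertainty principle and Δp = mΔv:
ΔxΔp ≥ ℏ/2
Δx(mΔv) ≥ ℏ/2

The minimum uncertainty in velocity is:
Δv_min = ℏ/(2mΔx)
Δv_min = (1.055e-34 J·s) / (2 × 1.673e-27 kg × 5.800e-11 m)
Δv_min = 5.435e+02 m/s = 543.526 m/s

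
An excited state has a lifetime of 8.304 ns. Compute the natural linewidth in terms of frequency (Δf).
9.583 MHz

Using the energy-time uncertainty principle and E = hf:
ΔEΔt ≥ ℏ/2
hΔf·Δt ≥ ℏ/2

The minimum frequency uncertainty is:
Δf = ℏ/(2hτ) = 1/(4πτ)
Δf = 1/(4π × 8.304e-09 s)
Δf = 9.583e+06 Hz = 9.583 MHz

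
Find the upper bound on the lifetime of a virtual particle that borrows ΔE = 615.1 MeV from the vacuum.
5.350 × 10^-25 s

Using the energy-time uncertainty principle:
ΔEΔt ≥ ℏ/2

For a virtual particle borrowing energy ΔE, the maximum lifetime is:
Δt_max = ℏ/(2ΔE)

Converting energy:
ΔE = 615.1 MeV = 9.855e-11 J

Δt_max = (1.055e-34 J·s) / (2 × 9.855e-11 J)
Δt_max = 5.350e-25 s = 5.350 × 10^-25 s

Virtual particles with higher borrowed energy exist for shorter times.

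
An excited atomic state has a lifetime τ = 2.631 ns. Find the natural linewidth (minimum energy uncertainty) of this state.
125.088 neV

Using the energy-time uncertainty principle:
ΔEΔt ≥ ℏ/2

The lifetime τ represents the time uncertainty Δt.
The natural linewidth (minimum energy uncertainty) is:

ΔE = ℏ/(2τ)
ΔE = (1.055e-34 J·s) / (2 × 2.631e-09 s)
ΔE = 2.004e-26 J = 125.088 neV

This natural linewidth limits the precision of spectroscopic measurements.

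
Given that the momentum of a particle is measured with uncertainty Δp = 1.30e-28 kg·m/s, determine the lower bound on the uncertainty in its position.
405.605 nm

Using the Heisenberg uncertainty principle:
ΔxΔp ≥ ℏ/2

The minimum uncertainty in position is:
Δx_min = ℏ/(2Δp)
Δx_min = (1.055e-34 J·s) / (2 × 1.300e-28 kg·m/s)
Δx_min = 4.056e-07 m = 405.605 nm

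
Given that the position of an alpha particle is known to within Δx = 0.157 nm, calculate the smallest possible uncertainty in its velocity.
50.545 m/s

Using the Heisenberg uncertainty principle and Δp = mΔv:
ΔxΔp ≥ ℏ/2
Δx(mΔv) ≥ ℏ/2

The minimum uncertainty in velocity is:
Δv_min = ℏ/(2mΔx)
Δv_min = (1.055e-34 J·s) / (2 × 6.645e-27 kg × 1.570e-10 m)
Δv_min = 5.054e+01 m/s = 50.545 m/s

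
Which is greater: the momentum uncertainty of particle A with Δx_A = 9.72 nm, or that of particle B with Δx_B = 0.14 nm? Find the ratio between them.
Particle B has the larger minimum momentum uncertainty, by a factor of 69.43.

For each particle, the minimum momentum uncertainty is Δp_min = ℏ/(2Δx):

Particle A: Δp_A = ℏ/(2×9.720e-09 m) = 5.425e-27 kg·m/s
Particle B: Δp_B = ℏ/(2×1.400e-10 m) = 3.766e-25 kg·m/s

Ratio: Δp_B/Δp_A = 69.43

Since Δp_min ∝ 1/Δx, the particle with smaller position uncertainty (B) has larger momentum uncertainty.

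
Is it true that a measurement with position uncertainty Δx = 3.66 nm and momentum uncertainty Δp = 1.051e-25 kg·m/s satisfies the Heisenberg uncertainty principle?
Yes, it satisfies the uncertainty principle.

Calculate the product ΔxΔp:
ΔxΔp = (3.660e-09 m) × (1.051e-25 kg·m/s)
ΔxΔp = 3.847e-34 J·s

Compare to the minimum allowed value ℏ/2:
ℏ/2 = 5.273e-35 J·s

Since ΔxΔp = 3.847e-34 J·s ≥ 5.273e-35 J·s = ℏ/2,
the measurement satisfies the uncertainty principle.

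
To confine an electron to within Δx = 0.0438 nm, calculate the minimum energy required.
4.965 eV

Localizing a particle requires giving it sufficient momentum uncertainty:

1. From uncertainty principle: Δp ≥ ℏ/(2Δx)
   Δp_min = (1.055e-34 J·s) / (2 × 4.380e-11 m)
   Δp_min = 1.204e-24 kg·m/s

2. This momentum uncertainty corresponds to kinetic energy:
   KE ≈ (Δp)²/(2m) = (1.204e-24)²/(2 × 9.109e-31 kg)
   KE = 7.955e-19 J = 4.965 eV

Tighter localization requires more energy.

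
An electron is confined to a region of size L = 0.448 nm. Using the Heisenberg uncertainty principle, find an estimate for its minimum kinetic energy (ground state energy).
47.458 meV

Using the uncertainty principle to estimate ground state energy:

1. The position uncertainty is approximately the confinement size:
   Δx ≈ L = 4.480e-10 m

2. From ΔxΔp ≥ ℏ/2, the minimum momentum uncertainty is:
   Δp ≈ ℏ/(2L) = 1.177e-25 kg·m/s

3. The kinetic energy is approximately:
   KE ≈ (Δp)²/(2m) = (1.177e-25)²/(2 × 9.109e-31 kg)
   KE ≈ 7.604e-21 J = 47.458 meV

This is an order-of-magnitude estimate of the ground state energy.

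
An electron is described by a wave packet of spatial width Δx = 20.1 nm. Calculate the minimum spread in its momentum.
2.623 × 10^-27 kg·m/s

For a wave packet, the spatial width Δx and momentum spread Δp are related by the uncertainty principle:
ΔxΔp ≥ ℏ/2

The minimum momentum spread is:
Δp_min = ℏ/(2Δx)
Δp_min = (1.055e-34 J·s) / (2 × 2.010e-08 m)
Δp_min = 2.623e-27 kg·m/s

A wave packet cannot have both a well-defined position and well-defined momentum.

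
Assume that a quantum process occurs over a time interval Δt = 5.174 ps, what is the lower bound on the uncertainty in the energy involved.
63.608 μeV

Using the energy-time uncertainty principle:
ΔEΔt ≥ ℏ/2

The minimum uncertainty in energy is:
ΔE_min = ℏ/(2Δt)
ΔE_min = (1.055e-34 J·s) / (2 × 5.174e-12 s)
ΔE_min = 1.019e-23 J = 63.608 μeV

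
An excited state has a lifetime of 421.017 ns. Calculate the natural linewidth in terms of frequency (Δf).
189.012 kHz

Using the energy-time uncertainty principle and E = hf:
ΔEΔt ≥ ℏ/2
hΔf·Δt ≥ ℏ/2

The minimum frequency uncertainty is:
Δf = ℏ/(2hτ) = 1/(4πτ)
Δf = 1/(4π × 4.210e-07 s)
Δf = 1.890e+05 Hz = 189.012 kHz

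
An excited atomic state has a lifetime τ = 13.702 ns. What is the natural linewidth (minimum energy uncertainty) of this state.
24.019 neV

Using the energy-time uncertainty principle:
ΔEΔt ≥ ℏ/2

The lifetime τ represents the time uncertainty Δt.
The natural linewidth (minimum energy uncertainty) is:

ΔE = ℏ/(2τ)
ΔE = (1.055e-34 J·s) / (2 × 1.370e-08 s)
ΔE = 3.848e-27 J = 24.019 neV

This natural linewidth limits the precision of spectroscopic measurements.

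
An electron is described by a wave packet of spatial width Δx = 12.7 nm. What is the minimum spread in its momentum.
4.152 × 10^-27 kg·m/s

For a wave packet, the spatial width Δx and momentum spread Δp are related by the uncertainty principle:
ΔxΔp ≥ ℏ/2

The minimum momentum spread is:
Δp_min = ℏ/(2Δx)
Δp_min = (1.055e-34 J·s) / (2 × 1.270e-08 m)
Δp_min = 4.152e-27 kg·m/s

A wave packet cannot have both a well-defined position and well-defined momentum.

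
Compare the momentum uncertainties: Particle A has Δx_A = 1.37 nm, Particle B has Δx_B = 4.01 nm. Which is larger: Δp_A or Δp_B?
Particle A has the larger minimum momentum uncertainty, by a factor of 2.93.

For each particle, the minimum momentum uncertainty is Δp_min = ℏ/(2Δx):

Particle A: Δp_A = ℏ/(2×1.370e-09 m) = 3.849e-26 kg·m/s
Particle B: Δp_B = ℏ/(2×4.010e-09 m) = 1.315e-26 kg·m/s

Ratio: Δp_A/Δp_B = 2.93

Since Δp_min ∝ 1/Δx, the particle with smaller position uncertainty (A) has larger momentum uncertainty.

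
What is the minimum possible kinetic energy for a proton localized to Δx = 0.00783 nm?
84.612 meV

Localizing a particle requires giving it sufficient momentum uncertainty:

1. From uncertainty principle: Δp ≥ ℏ/(2Δx)
   Δp_min = (1.055e-34 J·s) / (2 × 7.830e-12 m)
   Δp_min = 6.734e-24 kg·m/s

2. This momentum uncertainty corresponds to kinetic energy:
   KE ≈ (Δp)²/(2m) = (6.734e-24)²/(2 × 1.673e-27 kg)
   KE = 1.356e-20 J = 84.612 meV

Tighter localization requires more energy.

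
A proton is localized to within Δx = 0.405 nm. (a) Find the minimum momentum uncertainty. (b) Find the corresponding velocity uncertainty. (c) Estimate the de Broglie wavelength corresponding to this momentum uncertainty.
(a) Δp_min = 1.302 × 10^-25 kg·m/s
(b) Δv_min = 77.838 m/s
(c) λ_dB = 5.089 nm

Step-by-step:

(a) From the uncertainty principle:
Δp_min = ℏ/(2Δx) = (1.055e-34 J·s)/(2 × 4.050e-10 m) = 1.302e-25 kg·m/s

(b) The velocity uncertainty:
Δv = Δp/m = (1.302e-25 kg·m/s)/(1.673e-27 kg) = 7.784e+01 m/s = 77.838 m/s

(c) The de Broglie wavelength for this momentum:
λ = h/p = (6.626e-34 J·s)/(1.302e-25 kg·m/s) = 5.089e-09 m = 5.089 nm

Note: The de Broglie wavelength is comparable to the localization size, as expected from wave-particle duality.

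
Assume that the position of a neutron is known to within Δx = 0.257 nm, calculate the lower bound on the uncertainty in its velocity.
122.495 m/s

Using the Heisenberg uncertainty principle and Δp = mΔv:
ΔxΔp ≥ ℏ/2
Δx(mΔv) ≥ ℏ/2

The minimum uncertainty in velocity is:
Δv_min = ℏ/(2mΔx)
Δv_min = (1.055e-34 J·s) / (2 × 1.675e-27 kg × 2.570e-10 m)
Δv_min = 1.225e+02 m/s = 122.495 m/s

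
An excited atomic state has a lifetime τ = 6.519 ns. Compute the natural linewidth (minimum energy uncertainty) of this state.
50.484 neV

Using the energy-time uncertainty principle:
ΔEΔt ≥ ℏ/2

The lifetime τ represents the time uncertainty Δt.
The natural linewidth (minimum energy uncertainty) is:

ΔE = ℏ/(2τ)
ΔE = (1.055e-34 J·s) / (2 × 6.519e-09 s)
ΔE = 8.088e-27 J = 50.484 neV

This natural linewidth limits the precision of spectroscopic measurements.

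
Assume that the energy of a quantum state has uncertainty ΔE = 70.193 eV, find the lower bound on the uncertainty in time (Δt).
4.689 as

Using the energy-time uncertainty principle:
ΔEΔt ≥ ℏ/2

The minimum uncertainty in time is:
Δt_min = ℏ/(2ΔE)
Δt_min = (1.055e-34 J·s) / (2 × 1.125e-17 J)
Δt_min = 4.689e-18 s = 4.689 as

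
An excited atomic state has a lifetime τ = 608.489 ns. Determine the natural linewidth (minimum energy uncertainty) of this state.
540.858 peV

Using the energy-time uncertainty principle:
ΔEΔt ≥ ℏ/2

The lifetime τ represents the time uncertainty Δt.
The natural linewidth (minimum energy uncertainty) is:

ΔE = ℏ/(2τ)
ΔE = (1.055e-34 J·s) / (2 × 6.085e-07 s)
ΔE = 8.665e-29 J = 540.858 peV

This natural linewidth limits the precision of spectroscopic measurements.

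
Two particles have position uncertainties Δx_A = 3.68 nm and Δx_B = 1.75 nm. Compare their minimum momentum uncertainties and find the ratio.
Particle B has the larger minimum momentum uncertainty, by a factor of 2.10.

For each particle, the minimum momentum uncertainty is Δp_min = ℏ/(2Δx):

Particle A: Δp_A = ℏ/(2×3.680e-09 m) = 1.433e-26 kg·m/s
Particle B: Δp_B = ℏ/(2×1.750e-09 m) = 3.013e-26 kg·m/s

Ratio: Δp_B/Δp_A = 2.10

Since Δp_min ∝ 1/Δx, the particle with smaller position uncertainty (B) has larger momentum uncertainty.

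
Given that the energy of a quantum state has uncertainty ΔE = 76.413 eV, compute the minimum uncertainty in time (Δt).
4.307 as

Using the energy-time uncertainty principle:
ΔEΔt ≥ ℏ/2

The minimum uncertainty in time is:
Δt_min = ℏ/(2ΔE)
Δt_min = (1.055e-34 J·s) / (2 × 1.224e-17 J)
Δt_min = 4.307e-18 s = 4.307 as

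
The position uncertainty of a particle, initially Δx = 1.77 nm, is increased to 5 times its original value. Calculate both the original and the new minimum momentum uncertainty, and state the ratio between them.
Original Δp_min = 2.979 × 10^-26 kg·m/s; new Δp'_min = 5.958 × 10^-27 kg·m/s; ratio Δp'_min/Δp_min = 1/5.

From the uncertainty principle ΔxΔp ≥ ℏ/2, the minimum momentum uncertainty is Δp_min = ℏ/(2Δx).

Original (Δx = 1.77 nm = 1.770e-09 m):
Δp_min = (1.055e-34 J·s)/(2 × 1.770e-09 m) = 2.979e-26 kg·m/s

When Δx → 5Δx:
Δp'_min = ℏ/(2 × 5Δx) = (1/5) × ℏ/(2Δx) = (1/5) × Δp_min
Δp'_min = 1/5 × 2.979e-26 kg·m/s = 5.958e-27 kg·m/s

Since Δp_min ∝ 1/Δx, when Δx is increased to 5 times its original value, Δp_min decreases to 1/5 of its original value.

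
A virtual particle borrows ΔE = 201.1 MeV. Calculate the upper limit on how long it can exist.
1.637 ys

Using the energy-time uncertainty principle:
ΔEΔt ≥ ℏ/2

For a virtual particle borrowing energy ΔE, the maximum lifetime is:
Δt_max = ℏ/(2ΔE)

Converting energy:
ΔE = 201.1 MeV = 3.222e-11 J

Δt_max = (1.055e-34 J·s) / (2 × 3.222e-11 J)
Δt_max = 1.637e-24 s = 1.637 ys

Virtual particles with higher borrowed energy exist for shorter times.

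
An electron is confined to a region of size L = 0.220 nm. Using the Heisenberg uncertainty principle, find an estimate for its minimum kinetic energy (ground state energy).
196.797 meV

Using the uncertainty principle to estimate ground state energy:

1. The position uncertainty is approximately the confinement size:
   Δx ≈ L = 2.200e-10 m

2. From ΔxΔp ≥ ℏ/2, the minimum momentum uncertainty is:
   Δp ≈ ℏ/(2L) = 2.397e-25 kg·m/s

3. The kinetic energy is approximately:
   KE ≈ (Δp)²/(2m) = (2.397e-25)²/(2 × 9.109e-31 kg)
   KE ≈ 3.153e-20 J = 196.797 meV

This is an order-of-magnitude estimate of the ground state energy.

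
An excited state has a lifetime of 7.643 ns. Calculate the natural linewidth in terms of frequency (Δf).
10.412 MHz

Using the energy-time uncertainty principle and E = hf:
ΔEΔt ≥ ℏ/2
hΔf·Δt ≥ ℏ/2

The minimum frequency uncertainty is:
Δf = ℏ/(2hτ) = 1/(4πτ)
Δf = 1/(4π × 7.643e-09 s)
Δf = 1.041e+07 Hz = 10.412 MHz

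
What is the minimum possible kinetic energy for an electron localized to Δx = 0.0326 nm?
8.962 eV

Localizing a particle requires giving it sufficient momentum uncertainty:

1. From uncertainty principle: Δp ≥ ℏ/(2Δx)
   Δp_min = (1.055e-34 J·s) / (2 × 3.260e-11 m)
   Δp_min = 1.617e-24 kg·m/s

2. This momentum uncertainty corresponds to kinetic energy:
   KE ≈ (Δp)²/(2m) = (1.617e-24)²/(2 × 9.109e-31 kg)
   KE = 1.436e-18 J = 8.962 eV

Tighter localization requires more energy.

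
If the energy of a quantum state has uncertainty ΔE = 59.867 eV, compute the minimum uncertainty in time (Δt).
5.497 as

Using the energy-time uncertainty principle:
ΔEΔt ≥ ℏ/2

The minimum uncertainty in time is:
Δt_min = ℏ/(2ΔE)
Δt_min = (1.055e-34 J·s) / (2 × 9.592e-18 J)
Δt_min = 5.497e-18 s = 5.497 as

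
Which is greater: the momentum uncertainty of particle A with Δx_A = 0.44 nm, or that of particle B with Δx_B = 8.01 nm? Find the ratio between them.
Particle A has the larger minimum momentum uncertainty, by a factor of 18.20.

For each particle, the minimum momentum uncertainty is Δp_min = ℏ/(2Δx):

Particle A: Δp_A = ℏ/(2×4.400e-10 m) = 1.198e-25 kg·m/s
Particle B: Δp_B = ℏ/(2×8.010e-09 m) = 6.583e-27 kg·m/s

Ratio: Δp_A/Δp_B = 18.20

Since Δp_min ∝ 1/Δx, the particle with smaller position uncertainty (A) has larger momentum uncertainty.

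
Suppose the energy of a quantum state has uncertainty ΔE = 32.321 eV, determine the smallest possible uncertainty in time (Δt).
10.182 as

Using the energy-time uncertainty principle:
ΔEΔt ≥ ℏ/2

The minimum uncertainty in time is:
Δt_min = ℏ/(2ΔE)
Δt_min = (1.055e-34 J·s) / (2 × 5.178e-18 J)
Δt_min = 1.018e-17 s = 10.182 as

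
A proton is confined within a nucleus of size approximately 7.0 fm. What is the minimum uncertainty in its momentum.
7.533 × 10^-21 kg·m/s

Using the Heisenberg uncertainty principle:
ΔxΔp ≥ ℏ/2

With Δx ≈ L = 7.000e-15 m (the confinement size):
Δp_min = ℏ/(2Δx)
Δp_min = (1.055e-34 J·s) / (2 × 7.000e-15 m)
Δp_min = 7.533e-21 kg·m/s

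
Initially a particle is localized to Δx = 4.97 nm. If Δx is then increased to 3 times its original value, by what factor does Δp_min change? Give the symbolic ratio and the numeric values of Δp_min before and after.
Original Δp_min = 1.061 × 10^-26 kg·m/s; new Δp'_min = 3.536 × 10^-27 kg·m/s; ratio Δp'_min/Δp_min = 1/3.

From the uncertainty principle ΔxΔp ≥ ℏ/2, the minimum momentum uncertainty is Δp_min = ℏ/(2Δx).

Original (Δx = 4.97 nm = 4.970e-09 m):
Δp_min = (1.055e-34 J·s)/(2 × 4.970e-09 m) = 1.061e-26 kg·m/s

When Δx → 3Δx:
Δp'_min = ℏ/(2 × 3Δx) = (1/3) × ℏ/(2Δx) = (1/3) × Δp_min
Δp'_min = 1/3 × 1.061e-26 kg·m/s = 3.536e-27 kg·m/s

Since Δp_min ∝ 1/Δx, when Δx is increased to 3 times its original value, Δp_min decreases to 1/3 of its original value.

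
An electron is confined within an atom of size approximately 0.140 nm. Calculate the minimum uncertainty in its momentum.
3.766 × 10^-25 kg·m/s

Using the Heisenberg uncertainty principle:
ΔxΔp ≥ ℏ/2

With Δx ≈ L = 1.400e-10 m (the confinement size):
Δp_min = ℏ/(2Δx)
Δp_min = (1.055e-34 J·s) / (2 × 1.400e-10 m)
Δp_min = 3.766e-25 kg·m/s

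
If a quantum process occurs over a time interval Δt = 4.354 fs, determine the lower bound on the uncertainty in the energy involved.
75.587 meV

Using the energy-time uncertainty principle:
ΔEΔt ≥ ℏ/2

The minimum uncertainty in energy is:
ΔE_min = ℏ/(2Δt)
ΔE_min = (1.055e-34 J·s) / (2 × 4.354e-15 s)
ΔE_min = 1.211e-20 J = 75.587 meV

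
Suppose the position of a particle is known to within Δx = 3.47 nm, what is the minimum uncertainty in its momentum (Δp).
1.520 × 10^-26 kg·m/s

Using the Heisenberg uncertainty principle:
ΔxΔp ≥ ℏ/2

The minimum uncertainty in momentum is:
Δp_min = ℏ/(2Δx)
Δp_min = (1.055e-34 J·s) / (2 × 3.470e-09 m)
Δp_min = 1.520e-26 kg·m/s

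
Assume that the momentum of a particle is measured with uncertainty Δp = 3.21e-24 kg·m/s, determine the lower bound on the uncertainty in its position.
16.426 pm

Using the Heisenberg uncertainty principle:
ΔxΔp ≥ ℏ/2

The minimum uncertainty in position is:
Δx_min = ℏ/(2Δp)
Δx_min = (1.055e-34 J·s) / (2 × 3.210e-24 kg·m/s)
Δx_min = 1.643e-11 m = 16.426 pm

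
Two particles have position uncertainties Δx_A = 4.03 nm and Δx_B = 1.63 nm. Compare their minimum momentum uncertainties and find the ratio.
Particle B has the larger minimum momentum uncertainty, by a factor of 2.47.

For each particle, the minimum momentum uncertainty is Δp_min = ℏ/(2Δx):

Particle A: Δp_A = ℏ/(2×4.030e-09 m) = 1.308e-26 kg·m/s
Particle B: Δp_B = ℏ/(2×1.630e-09 m) = 3.235e-26 kg·m/s

Ratio: Δp_B/Δp_A = 2.47

Since Δp_min ∝ 1/Δx, the particle with smaller position uncertainty (B) has larger momentum uncertainty.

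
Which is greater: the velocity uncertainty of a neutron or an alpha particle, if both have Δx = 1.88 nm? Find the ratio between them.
The neutron has the larger minimum velocity uncertainty, by a ratio of 4.0.

For both particles, Δp_min = ℏ/(2Δx) = 2.805e-26 kg·m/s (same for both).

The velocity uncertainty is Δv = Δp/m:
- neutron: Δv = 2.805e-26 / 1.675e-27 = 1.675e+01 m/s = 16.745 m/s
- alpha particle: Δv = 2.805e-26 / 6.645e-27 = 4.221e+00 m/s = 4.221 m/s

Ratio: 1.675e+01 / 4.221e+00 = 4.0

The lighter particle has larger velocity uncertainty because Δv ∝ 1/m.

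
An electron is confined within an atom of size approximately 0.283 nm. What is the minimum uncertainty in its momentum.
1.863 × 10^-25 kg·m/s

Using the Heisenberg uncertainty principle:
ΔxΔp ≥ ℏ/2

With Δx ≈ L = 2.830e-10 m (the confinement size):
Δp_min = ℏ/(2Δx)
Δp_min = (1.055e-34 J·s) / (2 × 2.830e-10 m)
Δp_min = 1.863e-25 kg·m/s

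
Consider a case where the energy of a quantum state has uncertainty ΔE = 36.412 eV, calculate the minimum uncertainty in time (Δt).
9.038 as

Using the energy-time uncertainty principle:
ΔEΔt ≥ ℏ/2

The minimum uncertainty in time is:
Δt_min = ℏ/(2ΔE)
Δt_min = (1.055e-34 J·s) / (2 × 5.834e-18 J)
Δt_min = 9.038e-18 s = 9.038 as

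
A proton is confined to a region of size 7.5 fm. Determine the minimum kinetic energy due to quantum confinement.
92.221 keV

Using the uncertainty principle:

1. Position uncertainty: Δx ≈ 7.500e-15 m
2. Minimum momentum uncertainty: Δp = ℏ/(2Δx) = 7.030e-21 kg·m/s
3. Minimum kinetic energy:
   KE = (Δp)²/(2m) = (7.030e-21)²/(2 × 1.673e-27 kg)
   KE = 1.478e-14 J = 92.221 keV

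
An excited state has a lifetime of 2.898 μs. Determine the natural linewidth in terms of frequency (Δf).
27.459 kHz

Using the energy-time uncertainty principle and E = hf:
ΔEΔt ≥ ℏ/2
hΔf·Δt ≥ ℏ/2

The minimum frequency uncertainty is:
Δf = ℏ/(2hτ) = 1/(4πτ)
Δf = 1/(4π × 2.898e-06 s)
Δf = 2.746e+04 Hz = 27.459 kHz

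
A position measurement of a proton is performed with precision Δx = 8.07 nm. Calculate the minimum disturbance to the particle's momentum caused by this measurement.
6.534 × 10^-27 kg·m/s

The uncertainty principle implies that measuring position disturbs momentum:
ΔxΔp ≥ ℏ/2

When we measure position with precision Δx, we necessarily introduce a momentum uncertainty:
Δp ≥ ℏ/(2Δx)
Δp_min = (1.055e-34 J·s) / (2 × 8.070e-09 m)
Δp_min = 6.534e-27 kg·m/s

The more precisely we measure position, the greater the momentum disturbance.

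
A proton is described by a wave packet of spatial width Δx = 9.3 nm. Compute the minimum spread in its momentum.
5.670 × 10^-27 kg·m/s

For a wave packet, the spatial width Δx and momentum spread Δp are related by the uncertainty principle:
ΔxΔp ≥ ℏ/2

The minimum momentum spread is:
Δp_min = ℏ/(2Δx)
Δp_min = (1.055e-34 J·s) / (2 × 9.300e-09 m)
Δp_min = 5.670e-27 kg·m/s

A wave packet cannot have both a well-defined position and well-defined momentum.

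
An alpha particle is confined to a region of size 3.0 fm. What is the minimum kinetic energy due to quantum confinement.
145.090 keV

Using the uncertainty principle:

1. Position uncertainty: Δx ≈ 3.000e-15 m
2. Minimum momentum uncertainty: Δp = ℏ/(2Δx) = 1.758e-20 kg·m/s
3. Minimum kinetic energy:
   KE = (Δp)²/(2m) = (1.758e-20)²/(2 × 6.645e-27 kg)
   KE = 2.325e-14 J = 145.090 keV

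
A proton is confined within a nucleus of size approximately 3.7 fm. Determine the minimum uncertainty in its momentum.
1.425 × 10^-20 kg·m/s

Using the Heisenberg uncertainty principle:
ΔxΔp ≥ ℏ/2

With Δx ≈ L = 3.700e-15 m (the confinement size):
Δp_min = ℏ/(2Δx)
Δp_min = (1.055e-34 J·s) / (2 × 3.700e-15 m)
Δp_min = 1.425e-20 kg·m/s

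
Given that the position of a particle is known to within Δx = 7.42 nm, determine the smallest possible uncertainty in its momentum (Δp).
7.106 × 10^-27 kg·m/s

Using the Heisenberg uncertainty principle:
ΔxΔp ≥ ℏ/2

The minimum uncertainty in momentum is:
Δp_min = ℏ/(2Δx)
Δp_min = (1.055e-34 J·s) / (2 × 7.420e-09 m)
Δp_min = 7.106e-27 kg·m/s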